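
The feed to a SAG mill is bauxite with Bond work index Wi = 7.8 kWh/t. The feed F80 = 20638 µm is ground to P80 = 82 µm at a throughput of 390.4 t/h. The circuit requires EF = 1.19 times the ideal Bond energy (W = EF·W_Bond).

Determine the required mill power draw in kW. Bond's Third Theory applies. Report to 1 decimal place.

W = 10 Wi (P80^-0.5 − F80^-0.5)
W = 10·7.8·(1/√82 − 1/√20638) = 10·7.8·(0.103471) = 8.0707 kWh/t
Apply correction: 8.0707 × 1.19 = 9.6041 kWh/t
P_mill = W·ṁ = 9.6041·390.4 = 3749.5 kW

P = 3749.5 kW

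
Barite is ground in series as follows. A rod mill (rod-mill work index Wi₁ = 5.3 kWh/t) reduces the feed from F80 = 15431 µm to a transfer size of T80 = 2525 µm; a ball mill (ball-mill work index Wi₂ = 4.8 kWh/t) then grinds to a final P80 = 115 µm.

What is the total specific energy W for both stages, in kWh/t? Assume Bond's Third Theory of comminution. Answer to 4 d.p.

W = 4.1489 kWh/t

W_Bond = 10·Wi·(1/√P₈₀ − 1/√F₈₀)
Stage 1 (15431→2525 µm, Wi₁=5.3): W₁ = 10·5.3·(0.019901 − 0.008050) = 0.6281 kWh/t
Stage 2 (2525→115 µm, Wi₂=4.8): W₂ = 10·4.8·(0.093250 − 0.019901) = 3.5208 kWh/t
W = W₁ + W₂ = 0.6281 + 3.5208 = 4.1489 kWh/t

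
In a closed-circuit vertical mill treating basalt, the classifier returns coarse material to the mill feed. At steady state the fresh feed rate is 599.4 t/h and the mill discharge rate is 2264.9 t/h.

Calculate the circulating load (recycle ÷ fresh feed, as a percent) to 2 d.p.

Discharge = new feed + return, hence
R = M − F = 2264.9 − 599.4 = 1665.5 t/h
CL = 100·R/F = 100·1665.5/599.4 = 277.86 %

CL = 277.86 %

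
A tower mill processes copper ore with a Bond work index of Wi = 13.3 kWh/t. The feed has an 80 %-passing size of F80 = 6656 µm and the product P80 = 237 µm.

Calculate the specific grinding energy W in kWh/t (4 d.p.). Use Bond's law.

W = 7.0091 kWh/t

W = 10 Wi / √P80 − 10 Wi / √F80
1/√237 = 0.064957;  1/√6656 = 0.012257
W = 10·13.3·(0.064957 − 0.012257) = 7.0091 kWh/t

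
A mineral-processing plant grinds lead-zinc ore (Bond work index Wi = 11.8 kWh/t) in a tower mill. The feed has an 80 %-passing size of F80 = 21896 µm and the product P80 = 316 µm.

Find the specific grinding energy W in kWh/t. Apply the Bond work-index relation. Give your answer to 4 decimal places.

Bond: W = 10·Wi·(1/√P80 − 1/√F80)
1/√316 = 0.056254;  1/√21896 = 0.006758
W = 10·11.8·(0.056254 − 0.006758) = 5.8406 kWh/t

W = 5.8406 kWh/t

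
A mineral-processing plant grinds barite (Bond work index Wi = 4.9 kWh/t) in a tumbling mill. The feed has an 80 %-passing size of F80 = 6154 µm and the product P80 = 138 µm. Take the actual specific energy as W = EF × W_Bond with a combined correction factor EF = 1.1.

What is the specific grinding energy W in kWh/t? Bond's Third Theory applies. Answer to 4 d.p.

W = 3.9012 kWh/t

Bond:  W = 10 Wi (1/√P − 1/√F)
1/√138 = 0.085126;  1/√6154 = 0.012747
W = 10·4.9·(0.085126 − 0.012747) = 3.5465 kWh/t
With EF = 1.1: W = 3.5465·1.1 = 3.9012 kWh/t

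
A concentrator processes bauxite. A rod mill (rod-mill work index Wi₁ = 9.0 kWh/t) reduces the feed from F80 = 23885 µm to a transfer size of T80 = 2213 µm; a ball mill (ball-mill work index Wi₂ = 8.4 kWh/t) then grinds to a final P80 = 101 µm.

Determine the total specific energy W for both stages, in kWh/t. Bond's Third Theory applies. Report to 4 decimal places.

W_Bond = 10·Wi·(1/√P₈₀ − 1/√F₈₀)
Stage 1 (23885→2213 µm, Wi₁=9.0): W₁ = 10·9.0·(0.021257 − 0.006470) = 1.3308 kWh/t
Stage 2 (2213→101 µm, Wi₂=8.4): W₂ = 10·8.4·(0.099504 − 0.021257) = 6.5727 kWh/t
W = W₁ + W₂ = 1.3308 + 6.5727 = 7.9035 kWh/t

W = 7.9035 kWh/t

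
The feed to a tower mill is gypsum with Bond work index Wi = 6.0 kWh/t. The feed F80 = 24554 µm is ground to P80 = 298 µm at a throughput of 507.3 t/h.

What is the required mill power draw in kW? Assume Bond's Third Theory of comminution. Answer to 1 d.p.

P = 1569.0 kW

W = 10·Wi·(P80^(-½) − F80^(-½))
W = 10·6.0·(1/√298 − 1/√24554) = 10·6.0·(0.051547) = 3.0928 kWh/t
Mill draw = 3.0928 × 507.3 = 1569.0 kW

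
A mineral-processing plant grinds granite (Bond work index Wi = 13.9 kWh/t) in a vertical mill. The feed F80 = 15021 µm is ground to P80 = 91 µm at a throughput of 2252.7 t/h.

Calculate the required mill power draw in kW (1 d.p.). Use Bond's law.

P = 30269.6 kW

W = 10 Wi (P80^-0.5 − F80^-0.5)
W = 10·13.9·(1/√91 − 1/√15021) = 10·13.9·(0.096669) = 13.4370 kWh/t
Mill draw = 13.4370 × 2252.7 = 30269.6 kW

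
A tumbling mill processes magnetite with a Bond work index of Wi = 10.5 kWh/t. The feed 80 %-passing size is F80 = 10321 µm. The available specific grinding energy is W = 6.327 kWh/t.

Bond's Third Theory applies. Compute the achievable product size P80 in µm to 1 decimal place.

P80 = 203.5 µm

W = 10 Wi (1/√P80 − 1/√F80)  [Bond]
⇒ 1/√P80 = W/(10 Wi) + 1/√F80
  = 6.3270/(10·10.5) + 1/√10321 = 0.060257 + 0.009843 = 0.070100
P80 = (1/0.070100)² = 14.2653² = 203.50 µm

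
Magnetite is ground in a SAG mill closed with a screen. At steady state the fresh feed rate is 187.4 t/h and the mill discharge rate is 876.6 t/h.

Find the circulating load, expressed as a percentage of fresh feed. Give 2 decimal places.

Mill node: discharge = fresh + recycle.
R = M − F = 876.6 − 187.4 = 689.2 t/h
CL = 100·R/F = 100·689.2/187.4 = 367.77 %

CL = 367.77 %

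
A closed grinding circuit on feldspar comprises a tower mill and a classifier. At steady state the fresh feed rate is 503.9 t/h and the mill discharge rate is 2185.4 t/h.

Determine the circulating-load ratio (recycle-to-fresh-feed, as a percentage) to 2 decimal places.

CL = 333.70 %

M = F + R at steady state, so:
R = M − F = 2185.4 − 503.9 = 1681.5 t/h
CL = 100·R/F = 100·1681.5/503.9 = 333.70 %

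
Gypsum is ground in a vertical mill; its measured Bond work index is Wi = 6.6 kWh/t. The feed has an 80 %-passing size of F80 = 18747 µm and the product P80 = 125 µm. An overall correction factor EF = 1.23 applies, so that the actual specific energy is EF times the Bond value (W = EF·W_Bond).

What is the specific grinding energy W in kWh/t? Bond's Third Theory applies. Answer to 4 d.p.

W_Bond = 10·Wi·(1/√P₈₀ − 1/√F₈₀)
1/√125 = 0.089443;  1/√18747 = 0.007304
W = 10·6.6·(0.089443 − 0.007304) = 5.4212 kWh/t
W_actual = 1.23 × 5.4212 = 6.6681 kWh/t

W = 6.6681 kWh/t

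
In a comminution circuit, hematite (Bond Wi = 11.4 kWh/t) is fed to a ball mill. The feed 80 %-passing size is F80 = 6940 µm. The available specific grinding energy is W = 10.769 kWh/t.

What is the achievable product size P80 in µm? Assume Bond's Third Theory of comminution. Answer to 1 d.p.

P80 = 88.2 µm

Bond:  W = 10 Wi (1/√P − 1/√F)
1/√P80 = 1/√F80 + W/(10·Wi)
  = 10.7690/(10·11.4) + 1/√6940 = 0.094465 + 0.012004 = 0.106469
P80 = (1/0.106469)² = 9.3924² = 88.22 µm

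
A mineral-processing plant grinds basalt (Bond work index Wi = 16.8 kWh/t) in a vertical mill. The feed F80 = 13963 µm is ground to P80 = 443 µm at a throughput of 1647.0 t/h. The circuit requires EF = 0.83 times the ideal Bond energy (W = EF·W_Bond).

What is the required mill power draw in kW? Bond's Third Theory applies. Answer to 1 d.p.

W = 10 Wi (P80^-0.5 − F80^-0.5)
W = 10·16.8·(1/√443 − 1/√13963) = 10·16.8·(0.039049) = 6.5602 kWh/t
Apply correction: 6.5602 × 0.83 = 5.4450 kWh/t
P = W·T = 5.4450·1647.0 = 8967.8 kW

P = 8967.8 kW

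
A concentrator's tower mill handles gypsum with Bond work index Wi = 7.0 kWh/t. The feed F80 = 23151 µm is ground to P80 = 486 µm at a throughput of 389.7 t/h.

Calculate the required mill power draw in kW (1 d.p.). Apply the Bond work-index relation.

P = 1058.1 kW

W = 10·Wi·[P80^(−½) − F80^(−½)]
W = 10·7.0·(1/√486 − 1/√23151) = 10·7.0·(0.038789) = 2.7152 kWh/t
P_mill = W·ṁ = 2.7152·389.7 = 1058.1 kW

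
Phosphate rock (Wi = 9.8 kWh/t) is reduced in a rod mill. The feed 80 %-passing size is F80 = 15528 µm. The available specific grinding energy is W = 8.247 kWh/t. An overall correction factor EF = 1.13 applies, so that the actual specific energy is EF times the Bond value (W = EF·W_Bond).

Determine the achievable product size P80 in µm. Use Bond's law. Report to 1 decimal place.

P80 = 146.9 µm

W = 10·Wi·(P80^(-½) − F80^(-½))
W_Bond = W / EF = 8.247 / 1.13 = 7.2982 kWh/t
1/√P80 = 1/√F80 + W_Bond/(10·Wi)
  = 7.2982/(10·9.8) + 1/√15528 = 0.074472 + 0.008025 = 0.082497
P80 = (1/0.082497)² = 12.1217² = 146.94 µm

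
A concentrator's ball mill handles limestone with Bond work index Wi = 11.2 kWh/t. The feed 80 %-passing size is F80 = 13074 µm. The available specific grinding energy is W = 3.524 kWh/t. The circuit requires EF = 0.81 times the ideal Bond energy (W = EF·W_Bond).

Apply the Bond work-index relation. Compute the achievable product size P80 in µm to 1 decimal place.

W = 10 Wi (P80^-0.5 − F80^-0.5)
W_Bond = W / EF = 3.524 / 0.81 = 4.3506 kWh/t
P80^-0.5 = F80^-0.5 + W_Bond/(10 Wi)
  = 4.3506/(10·11.2) + 1/√13074 = 0.038845 + 0.008746 = 0.047591
P80 = (1/0.047591)² = 21.0126² = 441.53 µm

P80 = 441.5 µm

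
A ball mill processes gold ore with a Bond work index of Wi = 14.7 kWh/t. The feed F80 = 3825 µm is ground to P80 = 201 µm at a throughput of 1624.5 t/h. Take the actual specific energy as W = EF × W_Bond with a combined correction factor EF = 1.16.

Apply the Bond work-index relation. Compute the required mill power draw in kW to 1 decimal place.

W = 10·Wi·[P80^(−½) − F80^(−½)]
W = 10·14.7·(1/√201 − 1/√3825) = 10·14.7·(0.054366) = 7.9917 kWh/t
Corrected W = EF·W_Bond = 1.16·7.9917 = 9.2704 kWh/t
P = W·T = 9.2704·1624.5 = 15059.8 kW

P = 15059.8 kW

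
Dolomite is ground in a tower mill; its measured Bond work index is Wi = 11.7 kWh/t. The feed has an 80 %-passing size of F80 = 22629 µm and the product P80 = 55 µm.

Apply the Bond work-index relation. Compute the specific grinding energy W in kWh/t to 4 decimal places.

W = 10 Wi / √P80 − 10 Wi / √F80
1/√55 = 0.134840;  1/√22629 = 0.006648
W = 10·11.7·(0.134840 − 0.006648) = 14.9985 kWh/t

W = 14.9985 kWh/t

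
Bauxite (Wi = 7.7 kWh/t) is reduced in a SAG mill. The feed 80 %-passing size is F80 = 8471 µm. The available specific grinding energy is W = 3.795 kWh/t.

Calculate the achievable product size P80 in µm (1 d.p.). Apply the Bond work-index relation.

P80 = 276.4 µm

W = 10 Wi (1/√P80 − 1/√F80)  [Bond]
P80^-0.5 = F80^-0.5 + W/(10 Wi)
  = 3.7950/(10·7.7) + 1/√8471 = 0.049286 + 0.010865 = 0.060151
P80 = (1/0.060151)² = 16.6249² = 276.39 µm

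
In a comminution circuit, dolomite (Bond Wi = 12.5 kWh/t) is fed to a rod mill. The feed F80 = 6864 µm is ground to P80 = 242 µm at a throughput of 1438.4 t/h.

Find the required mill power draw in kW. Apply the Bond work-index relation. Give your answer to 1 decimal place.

W = 10 Wi (1/√P80 − 1/√F80)  [Bond]
W = 10·12.5·(1/√242 − 1/√6864) = 10·12.5·(0.052212) = 6.5265 kWh/t
Mill draw = 6.5265 × 1438.4 = 9387.8 kW

P = 9387.8 kW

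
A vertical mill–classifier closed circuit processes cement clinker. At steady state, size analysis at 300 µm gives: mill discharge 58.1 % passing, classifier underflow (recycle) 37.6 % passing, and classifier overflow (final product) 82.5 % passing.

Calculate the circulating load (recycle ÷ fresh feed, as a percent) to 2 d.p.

Balance %-passing 300 µm (r = R/F):
d + r·d = r·u + o → r(d−u) = o−d
r = (82.5 − 58.1)/(58.1 − 37.6) = 24.4/20.5 = 1.1902
CL = 100·r = 119.02 %

CL = 119.02 %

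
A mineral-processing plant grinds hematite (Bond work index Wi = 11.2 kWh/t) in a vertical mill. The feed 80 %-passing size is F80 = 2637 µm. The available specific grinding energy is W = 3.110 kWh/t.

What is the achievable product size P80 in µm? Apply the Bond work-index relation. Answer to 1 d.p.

P80 = 448.1 µm

Bond: W = 10·Wi·(1/√P80 − 1/√F80)
P80^-0.5 = F80^-0.5 + W/(10 Wi)
  = 3.1100/(10·11.2) + 1/√2637 = 0.027768 + 0.019474 = 0.047241
P80 = (1/0.047241)² = 21.1679² = 448.08 µm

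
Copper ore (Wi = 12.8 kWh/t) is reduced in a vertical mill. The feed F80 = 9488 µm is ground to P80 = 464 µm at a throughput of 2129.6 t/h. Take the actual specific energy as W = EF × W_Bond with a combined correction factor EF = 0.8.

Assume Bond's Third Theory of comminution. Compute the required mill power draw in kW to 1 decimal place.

W = 10·Wi·(P80^(-½) − F80^(-½))
W = 10·12.8·(1/√464 − 1/√9488) = 10·12.8·(0.036158) = 4.6282 kWh/t
With EF = 0.8: W = 4.6282·0.8 = 3.7025 kWh/t
Mill draw = 3.7025 × 2129.6 = 7884.9 kW

P = 7884.9 kW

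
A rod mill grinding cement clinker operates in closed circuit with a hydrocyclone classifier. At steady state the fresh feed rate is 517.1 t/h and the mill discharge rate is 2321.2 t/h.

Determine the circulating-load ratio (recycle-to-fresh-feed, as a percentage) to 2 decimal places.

Steady state: M = F + R.
R = M − F = 2321.2 − 517.1 = 1804.1 t/h
CL = 100·R/F = 100·1804.1/517.1 = 348.89 %

CL = 348.89 %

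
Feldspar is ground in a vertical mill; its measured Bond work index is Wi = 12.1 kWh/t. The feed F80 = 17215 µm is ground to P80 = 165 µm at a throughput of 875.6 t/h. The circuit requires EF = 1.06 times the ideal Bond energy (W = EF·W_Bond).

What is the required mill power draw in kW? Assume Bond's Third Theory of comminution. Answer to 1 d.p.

W = 10·Wi·[P80^(−½) − F80^(−½)]
W = 10·12.1·(1/√165 − 1/√17215) = 10·12.1·(0.070228) = 8.4976 kWh/t
Apply correction: 8.4976 × 1.06 = 9.0075 kWh/t
Mill draw = 9.0075 × 875.6 = 7886.9 kW

P = 7886.9 kW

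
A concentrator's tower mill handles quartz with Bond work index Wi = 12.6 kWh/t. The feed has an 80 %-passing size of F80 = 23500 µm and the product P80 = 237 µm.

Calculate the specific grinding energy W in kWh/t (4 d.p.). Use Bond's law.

W = 7.3626 kWh/t

W_Bond = 10·Wi·(1/√P₈₀ − 1/√F₈₀)
1/√237 = 0.064957;  1/√23500 = 0.006523
W = 10·12.6·(0.064957 − 0.006523) = 7.3626 kWh/t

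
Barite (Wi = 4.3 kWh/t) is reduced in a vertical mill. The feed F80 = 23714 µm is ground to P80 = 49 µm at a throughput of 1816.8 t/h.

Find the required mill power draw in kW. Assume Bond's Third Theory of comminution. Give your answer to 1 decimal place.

W = 10 Wi / √P80 − 10 Wi / √F80
W = 10·4.3·(1/√49 − 1/√23714) = 10·4.3·(0.136363) = 5.8636 kWh/t
P = W·T = 5.8636·1816.8 = 10653.0 kW

P = 10653.0 kW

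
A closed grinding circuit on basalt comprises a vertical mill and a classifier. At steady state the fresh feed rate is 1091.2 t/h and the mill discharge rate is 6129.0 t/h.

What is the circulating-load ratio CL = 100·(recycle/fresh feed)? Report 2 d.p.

CL = 461.68 %

M = F + R at steady state, so:
R = M − F = 6129.0 − 1091.2 = 5037.8 t/h
CL = 100·R/F = 100·5037.8/1091.2 = 461.68 %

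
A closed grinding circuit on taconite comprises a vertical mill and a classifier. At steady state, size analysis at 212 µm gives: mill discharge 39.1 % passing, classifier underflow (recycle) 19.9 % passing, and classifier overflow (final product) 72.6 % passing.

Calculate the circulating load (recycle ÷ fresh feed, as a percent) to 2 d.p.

Classifier node, passing 212 µm:
r = (o − d)/(d − u)
r = (72.6 − 39.1)/(39.1 − 19.9) = 33.5/19.2 = 1.7448
CL = 100·r = 174.48 %

CL = 174.48 %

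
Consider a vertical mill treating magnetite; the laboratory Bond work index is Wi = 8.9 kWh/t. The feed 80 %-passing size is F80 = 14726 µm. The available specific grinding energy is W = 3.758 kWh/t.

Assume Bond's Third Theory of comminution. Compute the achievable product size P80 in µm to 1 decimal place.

W = 10·Wi·(P80^(-½) − F80^(-½))
⇒ 1/√P80 = W/(10 Wi) + 1/√F80
  = 3.7580/(10·8.9) + 1/√14726 = 0.042225 + 0.008241 = 0.050465
P80 = (1/0.050465)² = 19.8156² = 392.66 µm

P80 = 392.7 µm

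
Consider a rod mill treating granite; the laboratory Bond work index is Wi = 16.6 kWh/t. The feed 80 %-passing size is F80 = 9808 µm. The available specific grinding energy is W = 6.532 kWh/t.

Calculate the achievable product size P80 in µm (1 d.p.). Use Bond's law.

W = 10 Wi (P80^-0.5 − F80^-0.5)
P80^-0.5 = F80^-0.5 + W/(10 Wi)
  = 6.5320/(10·16.6) + 1/√9808 = 0.039349 + 0.010097 = 0.049447
P80 = (1/0.049447)² = 20.2238² = 409.00 µm

P80 = 409.0 µm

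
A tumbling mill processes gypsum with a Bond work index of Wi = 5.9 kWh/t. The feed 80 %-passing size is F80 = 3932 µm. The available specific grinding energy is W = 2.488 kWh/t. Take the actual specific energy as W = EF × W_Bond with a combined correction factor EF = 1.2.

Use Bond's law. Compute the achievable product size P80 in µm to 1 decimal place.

P80 = 383.1 µm

Bond: W = 10·Wi·(1/√P80 − 1/√F80)
W_Bond = W / EF = 2.488 / 1.2 = 2.0733 kWh/t
P80^-0.5 = F80^-0.5 + W_Bond/(10 Wi)
  = 2.0733/(10·5.9) + 1/√3932 = 0.035141 + 0.015948 = 0.051089
P80 = (1/0.051089)² = 19.5738² = 383.13 µm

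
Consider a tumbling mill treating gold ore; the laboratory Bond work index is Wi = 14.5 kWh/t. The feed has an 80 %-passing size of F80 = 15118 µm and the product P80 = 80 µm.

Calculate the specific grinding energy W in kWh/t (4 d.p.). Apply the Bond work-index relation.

W = 15.0322 kWh/t

Bond:  W = 10 Wi (1/√P − 1/√F)
1/√80 = 0.111803;  1/√15118 = 0.008133
W = 10·14.5·(0.111803 − 0.008133) = 15.0322 kWh/t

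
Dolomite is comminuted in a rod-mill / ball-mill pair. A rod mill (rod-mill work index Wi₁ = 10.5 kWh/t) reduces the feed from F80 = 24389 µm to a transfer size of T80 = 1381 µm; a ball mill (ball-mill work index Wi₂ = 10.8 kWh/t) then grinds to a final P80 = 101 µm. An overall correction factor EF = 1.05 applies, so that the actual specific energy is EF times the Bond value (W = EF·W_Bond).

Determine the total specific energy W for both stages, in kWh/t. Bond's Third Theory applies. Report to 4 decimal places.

W = 10·Wi·(P80^(-½) − F80^(-½))
Stage 1 (24389→1381 µm, Wi₁=10.5): W₁ = 10·10.5·(0.026909 − 0.006403) = 2.1531 kWh/t
Stage 2 (1381→101 µm, Wi₂=10.8): W₂ = 10·10.8·(0.099504 − 0.026909) = 7.8402 kWh/t
W = W₁ + W₂ = 2.1531 + 7.8402 = 9.9933 kWh/t
With EF = 1.05: W = 9.9933·1.05 = 10.4930 kWh/t

W = 10.4930 kWh/t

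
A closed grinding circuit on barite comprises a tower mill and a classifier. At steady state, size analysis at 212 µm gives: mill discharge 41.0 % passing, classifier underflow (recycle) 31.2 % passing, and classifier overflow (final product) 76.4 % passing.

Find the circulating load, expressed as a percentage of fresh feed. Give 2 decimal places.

CL = 361.22 %

Let r = R/F. Size balance at 212 µm:
(1+r)·d = r·u + o ⇒ r = (o−d)/(d−u)
r = (76.4 − 41.0)/(41.0 − 31.2) = 35.4/9.8 = 3.6122
CL = 100·r = 361.22 %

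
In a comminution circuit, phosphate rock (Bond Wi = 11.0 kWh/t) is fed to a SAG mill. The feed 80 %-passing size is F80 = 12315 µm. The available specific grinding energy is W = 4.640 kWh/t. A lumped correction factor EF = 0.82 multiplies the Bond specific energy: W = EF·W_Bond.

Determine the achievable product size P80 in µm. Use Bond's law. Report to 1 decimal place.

P80 = 273.6 µm

W = 10 Wi (1/√P80 − 1/√F80)  [Bond]
W_Bond = W / EF = 4.640 / 0.82 = 5.6585 kWh/t
⇒ 1/√P80 = W_Bond/(10 Wi) + 1/√F80
  = 5.6585/(10·11.0) + 1/√12315 = 0.051441 + 0.009011 = 0.060452
P80 = (1/0.060452)² = 16.5419² = 273.64 µm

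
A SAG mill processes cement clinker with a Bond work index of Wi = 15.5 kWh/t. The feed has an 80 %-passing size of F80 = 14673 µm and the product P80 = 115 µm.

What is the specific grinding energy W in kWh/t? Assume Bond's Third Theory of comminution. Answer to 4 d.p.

W = 13.1742 kWh/t

Bond:  W = 10 Wi (1/√P − 1/√F)
1/√115 = 0.093250;  1/√14673 = 0.008255
W = 10·15.5·(0.093250 − 0.008255) = 13.1742 kWh/t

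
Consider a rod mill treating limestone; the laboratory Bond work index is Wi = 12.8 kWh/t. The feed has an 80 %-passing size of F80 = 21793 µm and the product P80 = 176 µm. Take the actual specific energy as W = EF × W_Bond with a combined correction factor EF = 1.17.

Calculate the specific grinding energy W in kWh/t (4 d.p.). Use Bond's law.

W = 10.2741 kWh/t

W = 10·Wi·[P80^(−½) − F80^(−½)]
1/√176 = 0.075378;  1/√21793 = 0.006774
W = 10·12.8·(0.075378 − 0.006774) = 8.7813 kWh/t
W_actual = 1.17 × 8.7813 = 10.2741 kWh/t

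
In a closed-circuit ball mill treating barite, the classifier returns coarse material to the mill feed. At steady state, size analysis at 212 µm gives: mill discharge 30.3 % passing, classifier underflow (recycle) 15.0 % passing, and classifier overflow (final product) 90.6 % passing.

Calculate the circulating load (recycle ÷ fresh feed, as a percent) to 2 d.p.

Balance %-passing 212 µm (r = R/F):
r = (o − d)/(d − u)
r = (90.6 − 30.3)/(30.3 − 15.0) = 60.3/15.3 = 3.9412
CL = 100·r = 394.12 %

CL = 394.12 %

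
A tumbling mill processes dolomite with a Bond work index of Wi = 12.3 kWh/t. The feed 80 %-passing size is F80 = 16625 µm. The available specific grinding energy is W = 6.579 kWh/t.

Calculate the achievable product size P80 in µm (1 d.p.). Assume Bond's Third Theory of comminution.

P80 = 266.6 µm

W = 10·Wi·[P80^(−½) − F80^(−½)]
⇒ 1/√P80 = W/(10·Wi) + 1/√F80
  = 6.5790/(10·12.3) + 1/√16625 = 0.053488 + 0.007756 = 0.061243
P80 = (1/0.061243)² = 16.3283² = 266.61 µm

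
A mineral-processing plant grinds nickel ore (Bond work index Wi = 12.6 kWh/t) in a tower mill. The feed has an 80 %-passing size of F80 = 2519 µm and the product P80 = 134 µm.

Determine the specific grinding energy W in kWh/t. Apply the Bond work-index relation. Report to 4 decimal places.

W = 10·Wi·(P80^(-½) − F80^(-½))
1/√134 = 0.086387;  1/√2519 = 0.019924
W = 10·12.6·(0.086387 − 0.019924) = 8.3743 kWh/t

W = 8.3743 kWh/t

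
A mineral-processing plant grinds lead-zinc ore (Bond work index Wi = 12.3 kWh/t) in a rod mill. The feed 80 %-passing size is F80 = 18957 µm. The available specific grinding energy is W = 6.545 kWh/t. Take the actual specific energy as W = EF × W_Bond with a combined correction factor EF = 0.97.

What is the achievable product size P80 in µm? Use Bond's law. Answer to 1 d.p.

P80 = 259.1 µm

W = 10·Wi·[P80^(−½) − F80^(−½)]
W_Bond = W / EF = 6.545 / 0.97 = 6.7474 kWh/t
1/√P80 = 1/√F80 + W_Bond/(10·Wi)
  = 6.7474/(10·12.3) + 1/√18957 = 0.054857 + 0.007263 = 0.062120
P80 = (1/0.062120)² = 16.0979² = 259.14 µm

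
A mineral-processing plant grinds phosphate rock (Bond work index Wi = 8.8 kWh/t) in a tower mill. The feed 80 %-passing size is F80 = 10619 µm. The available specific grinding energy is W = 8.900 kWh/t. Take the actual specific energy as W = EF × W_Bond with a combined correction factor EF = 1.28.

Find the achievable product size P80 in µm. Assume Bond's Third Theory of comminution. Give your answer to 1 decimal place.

P80 = 127.1 µm

W_Bond = 10·Wi·(1/√P₈₀ − 1/√F₈₀)
W_Bond = W / EF = 8.900 / 1.28 = 6.9531 kWh/t
⇒ 1/√P80 = W_Bond/(10·Wi) + 1/√F80
  = 6.9531/(10·8.8) + 1/√10619 = 0.079013 + 0.009704 = 0.088717
P80 = (1/0.088717)² = 11.2718² = 127.05 µm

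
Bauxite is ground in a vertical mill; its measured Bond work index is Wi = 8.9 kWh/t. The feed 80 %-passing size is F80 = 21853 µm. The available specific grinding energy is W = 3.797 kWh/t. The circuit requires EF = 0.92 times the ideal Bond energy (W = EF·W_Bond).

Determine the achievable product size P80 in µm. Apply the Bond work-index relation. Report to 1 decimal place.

P80 = 354.2 µm

W = 10·Wi·(P80^(-½) − F80^(-½))
W_Bond = W / EF = 3.797 / 0.92 = 4.1272 kWh/t
P80^-0.5 = F80^-0.5 + W_Bond/(10 Wi)
  = 4.1272/(10·8.9) + 1/√21853 = 0.046373 + 0.006765 = 0.053137
P80 = (1/0.053137)² = 18.8191² = 354.16 µm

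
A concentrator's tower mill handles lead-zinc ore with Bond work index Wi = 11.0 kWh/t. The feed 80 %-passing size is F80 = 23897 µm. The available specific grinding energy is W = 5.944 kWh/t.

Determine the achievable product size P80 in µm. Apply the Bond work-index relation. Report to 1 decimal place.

W_Bond = 10·Wi·(1/√P₈₀ − 1/√F₈₀)
P80^(−½) = W/(10 Wi) + F80^(−½)
  = 5.9440/(10·11.0) + 1/√23897 = 0.054036 + 0.006469 = 0.060505
P80 = (1/0.060505)² = 16.5275² = 273.16 µm

P80 = 273.2 µm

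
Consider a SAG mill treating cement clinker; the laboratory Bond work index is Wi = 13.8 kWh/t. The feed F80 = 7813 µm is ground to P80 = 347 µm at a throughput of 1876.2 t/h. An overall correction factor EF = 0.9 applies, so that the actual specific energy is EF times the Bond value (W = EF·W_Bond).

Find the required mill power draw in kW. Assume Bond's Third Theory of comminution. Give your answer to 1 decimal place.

W = 10 Wi / √P80 − 10 Wi / √F80
W = 10·13.8·(1/√347 − 1/√7813) = 10·13.8·(0.042369) = 5.8470 kWh/t
Corrected W = EF·W_Bond = 0.9·5.8470 = 5.2623 kWh/t
Mill draw = 5.2623 × 1876.2 = 9873.1 kW

P = 9873.1 kW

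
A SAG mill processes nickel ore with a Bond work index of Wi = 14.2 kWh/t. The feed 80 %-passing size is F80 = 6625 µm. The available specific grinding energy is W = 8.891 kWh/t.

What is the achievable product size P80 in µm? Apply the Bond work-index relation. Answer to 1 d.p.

P80 = 178.3 µm

W = 10 Wi (P80^-0.5 − F80^-0.5)
1/√P80 = 1/√F80 + W/(10·Wi)
  = 8.8910/(10·14.2) + 1/√6625 = 0.062613 + 0.012286 = 0.074899
P80 = (1/0.074899)² = 13.3514² = 178.26 µm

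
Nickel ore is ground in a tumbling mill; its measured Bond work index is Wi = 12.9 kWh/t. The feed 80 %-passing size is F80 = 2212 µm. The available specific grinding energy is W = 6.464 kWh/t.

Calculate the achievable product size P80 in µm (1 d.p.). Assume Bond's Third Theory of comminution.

W = 10·Wi·[P80^(−½) − F80^(−½)]
⇒ 1/√P80 = W/(10 Wi) + 1/√F80
  = 6.4640/(10·12.9) + 1/√2212 = 0.050109 + 0.021262 = 0.071371
P80 = (1/0.071371)² = 14.0114² = 196.32 µm

P80 = 196.3 µm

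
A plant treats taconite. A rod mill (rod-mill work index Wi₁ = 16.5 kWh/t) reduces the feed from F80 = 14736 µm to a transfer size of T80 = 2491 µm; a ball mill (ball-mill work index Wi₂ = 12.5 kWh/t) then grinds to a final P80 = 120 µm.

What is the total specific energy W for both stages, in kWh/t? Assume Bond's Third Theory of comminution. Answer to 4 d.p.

W = 10·Wi·(P80^(-½) − F80^(-½))
Stage 1 (14736→2491 µm, Wi₁=16.5): W₁ = 10·16.5·(0.020036 − 0.008238) = 1.9467 kWh/t
Stage 2 (2491→120 µm, Wi₂=12.5): W₂ = 10·12.5·(0.091287 − 0.020036) = 8.9064 kWh/t
W = W₁ + W₂ = 1.9467 + 8.9064 = 10.8531 kWh/t

W = 10.8531 kWh/t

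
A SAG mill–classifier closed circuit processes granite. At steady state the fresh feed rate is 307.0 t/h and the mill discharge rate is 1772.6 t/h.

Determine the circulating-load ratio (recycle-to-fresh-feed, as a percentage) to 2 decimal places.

Mill node: discharge = fresh + recycle.
R = M − F = 1772.6 − 307.0 = 1465.6 t/h
CL = 100·R/F = 100·1465.6/307.0 = 477.39 %

CL = 477.39 %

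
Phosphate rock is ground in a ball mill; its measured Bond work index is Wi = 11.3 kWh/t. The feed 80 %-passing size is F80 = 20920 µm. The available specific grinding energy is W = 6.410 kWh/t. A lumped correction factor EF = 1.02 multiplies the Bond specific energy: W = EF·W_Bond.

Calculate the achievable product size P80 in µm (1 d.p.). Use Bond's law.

P80 = 255.8 µm

W = 10 Wi (P80^-0.5 − F80^-0.5)
W_Bond = W / EF = 6.410 / 1.02 = 6.2843 kWh/t
1/√P80 = 1/√F80 + W_Bond/(10·Wi)
  = 6.2843/(10·11.3) + 1/√20920 = 0.055613 + 0.006914 = 0.062527
P80 = (1/0.062527)² = 15.9930² = 255.78 µm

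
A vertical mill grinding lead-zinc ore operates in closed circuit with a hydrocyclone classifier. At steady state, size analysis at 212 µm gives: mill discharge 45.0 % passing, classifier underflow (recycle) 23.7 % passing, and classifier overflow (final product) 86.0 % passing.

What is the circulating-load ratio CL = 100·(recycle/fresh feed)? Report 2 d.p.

Let r = R/F. Size balance at 212 µm:
d + r·d = r·u + o → r(d−u) = o−d
r = (86.0 − 45.0)/(45.0 − 23.7) = 41.0/21.3 = 1.9249
CL = 100·r = 192.49 %

CL = 192.49 %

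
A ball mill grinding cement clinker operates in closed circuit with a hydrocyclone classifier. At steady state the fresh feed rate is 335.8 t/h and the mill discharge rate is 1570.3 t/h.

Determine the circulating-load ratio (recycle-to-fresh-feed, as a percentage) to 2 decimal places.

Discharge = new feed + return, hence
R = M − F = 1570.3 − 335.8 = 1234.5 t/h
CL = 100·R/F = 100·1234.5/335.8 = 367.63 %

CL = 367.63 %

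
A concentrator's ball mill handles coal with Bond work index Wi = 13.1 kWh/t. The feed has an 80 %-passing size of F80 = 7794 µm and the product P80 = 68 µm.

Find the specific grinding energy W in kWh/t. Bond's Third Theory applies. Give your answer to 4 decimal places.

W = 14.4022 kWh/t

W = 10 Wi (1/√P80 − 1/√F80)  [Bond]
1/√68 = 0.121268;  1/√7794 = 0.011327
W = 10·13.1·(0.121268 − 0.011327) = 14.4022 kWh/t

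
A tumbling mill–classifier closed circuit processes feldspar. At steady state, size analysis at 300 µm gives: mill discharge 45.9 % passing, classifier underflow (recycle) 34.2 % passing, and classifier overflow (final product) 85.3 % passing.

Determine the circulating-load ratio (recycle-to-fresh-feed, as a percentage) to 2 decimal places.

CL = 336.75 %

Mass balance on the −300 µm fraction:
d + r·d = r·u + o → r(d−u) = o−d
r = (85.3 − 45.9)/(45.9 − 34.2) = 39.4/11.7 = 3.3675
CL = 100·r = 336.75 %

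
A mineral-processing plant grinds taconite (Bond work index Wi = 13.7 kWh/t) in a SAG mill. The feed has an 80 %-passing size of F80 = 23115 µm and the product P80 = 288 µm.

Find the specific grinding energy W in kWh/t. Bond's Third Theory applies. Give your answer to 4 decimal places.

W = 7.1717 kWh/t

W = 10·Wi·(P80^(-½) − F80^(-½))
1/√288 = 0.058926;  1/√23115 = 0.006577
W = 10·13.7·(0.058926 − 0.006577) = 7.1717 kWh/t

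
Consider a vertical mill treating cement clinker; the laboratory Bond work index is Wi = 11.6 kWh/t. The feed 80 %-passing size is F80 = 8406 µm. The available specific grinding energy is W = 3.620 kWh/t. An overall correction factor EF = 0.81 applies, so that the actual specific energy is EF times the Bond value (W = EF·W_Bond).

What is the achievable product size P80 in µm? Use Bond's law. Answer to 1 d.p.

P80 = 409.2 µm

W_Bond = 10·Wi·(1/√P₈₀ − 1/√F₈₀)
W_Bond = W / EF = 3.620 / 0.81 = 4.4691 kWh/t
1/√P80 = 1/√F80 + W_Bond/(10·Wi)
  = 4.4691/(10·11.6) + 1/√8406 = 0.038527 + 0.010907 = 0.049434
P80 = (1/0.049434)² = 20.2290² = 409.21 µm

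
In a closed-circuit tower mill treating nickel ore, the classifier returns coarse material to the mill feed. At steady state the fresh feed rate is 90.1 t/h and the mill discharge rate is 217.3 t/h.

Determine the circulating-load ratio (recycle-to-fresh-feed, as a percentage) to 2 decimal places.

CL = 141.18 %

M = F + R at steady state, so:
R = M − F = 217.3 − 90.1 = 127.2 t/h
CL = 100·R/F = 100·127.2/90.1 = 141.18 %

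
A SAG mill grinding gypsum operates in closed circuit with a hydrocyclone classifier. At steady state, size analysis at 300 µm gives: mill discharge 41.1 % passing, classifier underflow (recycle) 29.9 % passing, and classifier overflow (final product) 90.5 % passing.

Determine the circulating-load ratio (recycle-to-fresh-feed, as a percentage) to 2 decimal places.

Balance %-passing 300 µm (r = R/F):
d + r·d = r·u + o → r(d−u) = o−d
r = (90.5 − 41.1)/(41.1 − 29.9) = 49.4/11.2 = 4.4107
CL = 100·r = 441.07 %

CL = 441.07 %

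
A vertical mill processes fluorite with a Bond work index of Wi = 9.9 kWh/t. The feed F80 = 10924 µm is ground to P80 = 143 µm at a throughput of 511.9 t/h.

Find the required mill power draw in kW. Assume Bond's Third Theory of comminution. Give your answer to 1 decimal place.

W = 10·Wi·[P80^(−½) − F80^(−½)]
W = 10·9.9·(1/√143 − 1/√10924) = 10·9.9·(0.074056) = 7.3316 kWh/t
P = W·T = 7.3316·511.9 = 3753.0 kW

P = 3753.0 kW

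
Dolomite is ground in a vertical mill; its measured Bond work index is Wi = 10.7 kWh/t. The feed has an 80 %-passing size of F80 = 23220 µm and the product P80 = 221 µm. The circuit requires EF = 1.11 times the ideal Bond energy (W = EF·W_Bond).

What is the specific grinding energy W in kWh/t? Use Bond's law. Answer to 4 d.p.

W = 7.2099 kWh/t

Bond:  W = 10 Wi (1/√P − 1/√F)
1/√221 = 0.067267;  1/√23220 = 0.006562
W = 10·10.7·(0.067267 − 0.006562) = 6.4954 kWh/t
Corrected W = EF·W_Bond = 1.11·6.4954 = 7.2099 kWh/t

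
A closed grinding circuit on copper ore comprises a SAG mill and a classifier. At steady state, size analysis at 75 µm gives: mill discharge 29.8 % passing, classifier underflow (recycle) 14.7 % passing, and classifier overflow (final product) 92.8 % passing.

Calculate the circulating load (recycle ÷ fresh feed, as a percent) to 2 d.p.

Mass balance on the −75 µm fraction:
(1+r)·d = r·u + o ⇒ r = (o−d)/(d−u)
r = (92.8 − 29.8)/(29.8 − 14.7) = 63.0/15.1 = 4.1722
CL = 100·r = 417.22 %

CL = 417.22 %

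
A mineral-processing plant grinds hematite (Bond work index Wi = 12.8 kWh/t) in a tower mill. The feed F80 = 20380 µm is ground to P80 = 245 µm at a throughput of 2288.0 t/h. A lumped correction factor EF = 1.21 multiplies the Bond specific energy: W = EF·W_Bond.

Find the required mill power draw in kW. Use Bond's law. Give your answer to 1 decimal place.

W = 10·Wi·(P80^(-½) − F80^(-½))
W = 10·12.8·(1/√245 − 1/√20380) = 10·12.8·(0.056883) = 7.2810 kWh/t
Apply correction: 7.2810 × 1.21 = 8.8100 kWh/t
Power = W × throughput = 8.8100 kWh/t × 2288.0 t/h = 20157.3 kW

P = 20157.3 kW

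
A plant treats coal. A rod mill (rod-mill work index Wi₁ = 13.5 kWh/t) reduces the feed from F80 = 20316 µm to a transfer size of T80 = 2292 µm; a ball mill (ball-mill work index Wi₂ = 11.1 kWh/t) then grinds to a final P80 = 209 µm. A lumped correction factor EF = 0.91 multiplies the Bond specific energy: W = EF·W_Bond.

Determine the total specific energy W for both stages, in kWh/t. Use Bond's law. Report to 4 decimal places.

W = 10 Wi / √P80 − 10 Wi / √F80
Stage 1 (20316→2292 µm, Wi₁=13.5): W₁ = 10·13.5·(0.020888 − 0.007016) = 1.8727 kWh/t
Stage 2 (2292→209 µm, Wi₂=11.1): W₂ = 10·11.1·(0.069171 − 0.020888) = 5.3595 kWh/t
W = W₁ + W₂ = 1.8727 + 5.3595 = 7.2322 kWh/t
With EF = 0.91: W = 7.2322·0.91 = 6.5813 kWh/t

W = 6.5813 kWh/t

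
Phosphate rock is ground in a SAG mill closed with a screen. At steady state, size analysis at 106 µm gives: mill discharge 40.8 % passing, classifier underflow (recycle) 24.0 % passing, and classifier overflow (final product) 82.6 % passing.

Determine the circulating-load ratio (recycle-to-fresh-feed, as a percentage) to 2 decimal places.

Let r = R/F. Size balance at 106 µm:
r = (o − d)/(d − u)
r = (82.6 − 40.8)/(40.8 − 24.0) = 41.8/16.8 = 2.4881
CL = 100·r = 248.81 %

CL = 248.81 %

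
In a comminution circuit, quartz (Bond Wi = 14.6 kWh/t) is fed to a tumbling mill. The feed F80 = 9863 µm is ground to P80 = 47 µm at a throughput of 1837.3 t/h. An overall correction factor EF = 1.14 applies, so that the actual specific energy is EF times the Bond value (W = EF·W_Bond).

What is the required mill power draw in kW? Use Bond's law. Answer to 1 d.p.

W_Bond = 10·Wi·(1/√P₈₀ − 1/√F₈₀)
W = 10·14.6·(1/√47 − 1/√9863) = 10·14.6·(0.135796) = 19.8262 kWh/t
Apply correction: 19.8262 × 1.14 = 22.6018 kWh/t
Power = W × throughput = 22.6018 kWh/t × 1837.3 t/h = 41526.4 kW

P = 41526.4 kW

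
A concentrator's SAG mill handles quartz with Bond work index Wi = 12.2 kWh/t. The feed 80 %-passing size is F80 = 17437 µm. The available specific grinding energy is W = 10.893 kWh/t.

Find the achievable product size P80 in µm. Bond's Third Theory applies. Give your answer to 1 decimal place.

P80 = 106.6 µm

Bond: W = 10·Wi·(1/√P80 − 1/√F80)
P80^(−½) = W/(10 Wi) + F80^(−½)
  = 10.8930/(10·12.2) + 1/√17437 = 0.089287 + 0.007573 = 0.096860
P80 = (1/0.096860)² = 10.3242² = 106.59 µm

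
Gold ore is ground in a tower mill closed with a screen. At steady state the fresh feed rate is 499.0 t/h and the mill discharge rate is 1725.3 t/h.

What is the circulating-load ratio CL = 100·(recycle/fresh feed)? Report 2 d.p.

CL = 245.75 %

Steady state: M = F + R.
R = M − F = 1725.3 − 499.0 = 1226.3 t/h
CL = 100·R/F = 100·1226.3/499.0 = 245.75 %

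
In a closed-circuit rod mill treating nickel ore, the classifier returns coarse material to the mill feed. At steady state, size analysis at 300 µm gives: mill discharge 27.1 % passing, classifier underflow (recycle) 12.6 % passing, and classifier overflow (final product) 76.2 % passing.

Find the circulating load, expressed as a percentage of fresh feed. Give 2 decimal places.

CL = 338.62 %

Let r = R/F. Size balance at 300 µm:
r = (o − d)/(d − u)
r = (76.2 − 27.1)/(27.1 − 12.6) = 49.1/14.5 = 3.3862
CL = 100·r = 338.62 %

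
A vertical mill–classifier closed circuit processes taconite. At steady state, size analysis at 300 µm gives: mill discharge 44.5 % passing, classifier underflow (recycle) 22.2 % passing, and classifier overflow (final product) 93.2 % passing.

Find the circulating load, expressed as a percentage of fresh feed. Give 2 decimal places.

CL = 218.39 %

Mass balance on the −300 µm fraction:
(1+r)d = ru + o → r = (o−d)/(d−u)
r = (93.2 − 44.5)/(44.5 − 22.2) = 48.7/22.3 = 2.1839
CL = 100·r = 218.39 %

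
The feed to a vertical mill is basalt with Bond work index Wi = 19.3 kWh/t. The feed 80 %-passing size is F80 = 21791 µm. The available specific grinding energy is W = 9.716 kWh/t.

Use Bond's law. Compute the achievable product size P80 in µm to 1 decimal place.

W = 10 Wi (1/√P80 − 1/√F80)  [Bond]
⇒ 1/√P80 = W/(10 Wi) + 1/√F80
  = 9.7160/(10·19.3) + 1/√21791 = 0.050342 + 0.006774 = 0.057116
P80 = (1/0.057116)² = 17.5082² = 306.54 µm

P80 = 306.5 µm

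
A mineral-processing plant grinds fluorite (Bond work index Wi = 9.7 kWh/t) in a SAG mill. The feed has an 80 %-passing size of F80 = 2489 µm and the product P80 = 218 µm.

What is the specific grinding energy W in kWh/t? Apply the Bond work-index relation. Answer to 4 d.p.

W = 4.6254 kWh/t

W = 10·Wi·(P80^(-½) − F80^(-½))
1/√218 = 0.067729;  1/√2489 = 0.020044
W = 10·9.7·(0.067729 − 0.020044) = 4.6254 kWh/t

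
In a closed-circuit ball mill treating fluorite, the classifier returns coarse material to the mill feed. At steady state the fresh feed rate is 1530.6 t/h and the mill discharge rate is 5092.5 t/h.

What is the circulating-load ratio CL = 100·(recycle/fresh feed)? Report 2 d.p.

CL = 232.71 %

Mill node: discharge = fresh + recycle.
R = M − F = 5092.5 − 1530.6 = 3561.9 t/h
CL = 100·R/F = 100·3561.9/1530.6 = 232.71 %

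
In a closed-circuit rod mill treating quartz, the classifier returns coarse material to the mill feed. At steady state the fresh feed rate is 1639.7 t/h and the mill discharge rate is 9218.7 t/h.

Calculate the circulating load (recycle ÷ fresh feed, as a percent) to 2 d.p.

M = F + R at steady state, so:
R = M − F = 9218.7 − 1639.7 = 7579.0 t/h
CL = 100·R/F = 100·7579.0/1639.7 = 462.22 %

CL = 462.22 %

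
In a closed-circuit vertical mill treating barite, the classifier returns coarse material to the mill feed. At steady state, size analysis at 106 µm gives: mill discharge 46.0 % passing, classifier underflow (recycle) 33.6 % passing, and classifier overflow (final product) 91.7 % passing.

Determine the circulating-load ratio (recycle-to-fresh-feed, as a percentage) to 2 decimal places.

CL = 368.55 %

Classifier node, passing 106 µm:
Fd + Rd = Ru + Fo ⇒ R/F = (o−d)/(d−u)
r = (91.7 − 46.0)/(46.0 − 33.6) = 45.7/12.4 = 3.6855
CL = 100·r = 368.55 %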